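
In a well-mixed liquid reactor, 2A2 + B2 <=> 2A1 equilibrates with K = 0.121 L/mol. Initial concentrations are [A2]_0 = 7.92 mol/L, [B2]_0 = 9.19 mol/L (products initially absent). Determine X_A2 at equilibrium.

X = 0.484

Let X = conversion of A2; extent ξ = 7.92X/2 mol/L.
Concentrations: [A2] = 7.92 − 7.92X; [B2] = 9.19 − 3.96X; [A1] = 7.92X.
K = [A1]^2 / ([A2]^2 [B2]).
This equals 0.121 at X = 0.484 (the root in 0 < X < 1).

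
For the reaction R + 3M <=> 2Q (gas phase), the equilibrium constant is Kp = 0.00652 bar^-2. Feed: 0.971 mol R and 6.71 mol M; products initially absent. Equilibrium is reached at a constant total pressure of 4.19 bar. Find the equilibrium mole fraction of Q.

y_Q = 0.079

Basis: 0.971 mol R initially; let X = conversion of R. Extent ξ = 0.971X.
Mole table: n_R = 0.971 − 0.971X; n_M = 6.71 − 2.91X; n_Q = 1.94X.
n_T = Σnᵢ = 7.68 − 1.94X.
Mole fractions y_i = n_i/n_T; Kp = p_Q^2 / (p_R p_M^3) with p_i = y_i·P.
Equating to 0.00652 bar^-2 and solving on 0 < X < 1: X = 0.289.
Then n_Q = 0.561, n_T = 7.12, so y_Q = 0.079.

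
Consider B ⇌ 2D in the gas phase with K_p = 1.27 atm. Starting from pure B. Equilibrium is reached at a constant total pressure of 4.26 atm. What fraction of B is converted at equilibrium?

X = 0.263

Let X = conversion of B (basis 1 mol B); extent of reaction ξ = X.
Moles: n_B = 1 − X; n_D = 2X.
Summing: n_T = 1 + X.
With p_i = (n_i/n_T)P, K_p = p_D^2 / (p_B).
Substituting and setting equal to 1.27 atm gives a polynomial in X; the root in (0,1) is X = 0.263.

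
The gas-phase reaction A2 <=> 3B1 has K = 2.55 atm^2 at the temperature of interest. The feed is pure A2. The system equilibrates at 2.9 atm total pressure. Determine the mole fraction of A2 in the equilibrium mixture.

Take 1 mol A2 as basis and let X be its fractional conversion, so ξ = X.
Mole table: n_A2 = 1 − X; n_B1 = 3X.
Summing: n_T = 1 + 2X.
Mole fractions y_i = n_i/n_T; K = p_B1^3 / (p_A2) with p_i = y_i·P.
This yields a degree-3 equation in X; solving on (0,1), X = 0.269.
Then n_A2 = 0.731, n_T = 1.54, so y_A2 = 0.476.

y_A2 = 0.476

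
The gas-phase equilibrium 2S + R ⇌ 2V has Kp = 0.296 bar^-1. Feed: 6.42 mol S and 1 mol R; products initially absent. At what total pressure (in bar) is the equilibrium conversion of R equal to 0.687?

Take 1 mol R as basis and let X be its fractional conversion, so ξ = X.
Moles: n_S = 6.42 − 2X; n_R = 1 − X; n_V = 2X.
Total moles n_T = 7.42 − X.
Kp = p_V^2 / (p_S^2 p_R) with p_i = (n_i/n_T)·P.
At X = 0.687: the mole-fraction product g(X) = Π y_i^ν_i = 1.595. Since Kp = g(X)·P^{-1}, P = (g/Kp)^(1/1) = (1.595/0.296)^(1/1) = 5.39 bar.

P = 5.39 bar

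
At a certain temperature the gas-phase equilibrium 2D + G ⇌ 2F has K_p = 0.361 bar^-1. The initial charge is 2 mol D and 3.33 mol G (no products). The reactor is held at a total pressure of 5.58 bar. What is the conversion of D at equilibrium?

Basis: 2 mol D initially; let X = conversion of D. Extent ξ = X.
Species balance: n_D = 2 − 2X; n_G = 3.33 − X; n_F = 2X.
Total moles n_T = 5.33 − X.
y_i = n_i/n_T, p_i = y_i·P. K_p = p_F^2 / (p_D^2 p_G).
Setting this equal to 0.361 bar^-1 and taking the physical root (0 < X < 1) gives X = 0.520.

X = 0.520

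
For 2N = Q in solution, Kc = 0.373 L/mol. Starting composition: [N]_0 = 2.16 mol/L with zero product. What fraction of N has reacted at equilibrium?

Let X = conversion of N; extent ξ = 2.16X/2 mol/L.
Concentrations: [N] = 2.16 − 2.16X; [Q] = 1.08X.
Kc = [Q] / ([N]^2).
Equating to 0.373 L/mol: the physical root is X = 0.464.

X = 0.464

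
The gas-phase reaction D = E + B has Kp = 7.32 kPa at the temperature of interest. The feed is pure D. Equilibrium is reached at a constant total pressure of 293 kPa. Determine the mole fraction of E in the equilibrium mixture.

y_E = 0.135

Let X = conversion of D (basis 1 mol D); extent of reaction ξ = X.
Mole table: n_D = 1 − X; n_E = X; n_B = X.
n_T = Σnᵢ = 1 + X.
With p_i = (n_i/n_T)P, Kp = p_E p_B / (p_D).
This yields a degree-2 equation in X; solving on (0,1), X = 0.156.
Then n_E = 0.156, n_T = 1.16, so y_E = 0.135.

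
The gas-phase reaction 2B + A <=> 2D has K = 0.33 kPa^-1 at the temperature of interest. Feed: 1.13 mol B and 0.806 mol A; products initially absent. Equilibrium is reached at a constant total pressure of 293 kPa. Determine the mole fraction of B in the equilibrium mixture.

Let X = conversion of B (basis 1.13 mol B); extent of reaction ξ = 0.565X.
Mole table: n_B = 1.13 − 1.13X; n_A = 0.806 − 0.565X; n_D = 1.13X.
Total moles n_T = 1.94 − 0.565X.
y_i = n_i/n_T, p_i = y_i·P. K = p_D^2 / (p_B^2 p_A).
Substituting and setting equal to 0.33 kPa^-1 gives a polynomial in X; the root in (0,1) is X = 0.825.
Then n_B = 0.197, n_T = 1.47, so y_B = 0.134.

y_B = 0.134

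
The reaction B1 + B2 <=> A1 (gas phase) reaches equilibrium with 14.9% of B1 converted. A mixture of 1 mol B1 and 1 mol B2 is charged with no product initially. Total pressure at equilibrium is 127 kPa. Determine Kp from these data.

Basis: 1 mol B1 initially; let X = conversion of B1. Extent ξ = X.
At extent ξ: n_B1 = 1 − X; n_B2 = 1 − X; n_A1 = X.
n_T = Σnᵢ = 2 − X.
At X = 0.149: n_B1 = 0.851, n_B2 = 0.851, n_A1 = 0.149, n_T = 1.85.
p_i = (n_i/n_T)·P. Kp = p_A1 / (p_B1 p_B2) = 0.003 kPa^-1.

Kp = 0.003 kPa^-1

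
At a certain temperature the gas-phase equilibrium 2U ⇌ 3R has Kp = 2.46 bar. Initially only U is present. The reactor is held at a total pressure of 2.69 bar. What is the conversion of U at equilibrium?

Let X = conversion of U (basis 1 mol U); extent of reaction ξ = 0.5X.
Mole table: n_U = 1 − X; n_R = 1.5X.
n_T = Σnᵢ = 1 + 0.5X.
With p_i = (n_i/n_T)P, Kp = p_R^3 / (p_U^2).
Setting this equal to 2.46 bar and taking the physical root (0 < X < 1) gives X = 0.460.

X = 0.460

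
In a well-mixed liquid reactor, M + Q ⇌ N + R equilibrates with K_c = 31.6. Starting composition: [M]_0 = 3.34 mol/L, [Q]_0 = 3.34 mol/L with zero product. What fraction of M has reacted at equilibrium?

Let X = conversion of M; extent ξ = 3.34·X mol/L.
Concentrations: [M] = 3.34 − 3.34X; [Q] = 3.34 − 3.34X; [N] = 3.34X; [R] = 3.34X.
K_c = [N] [R] / ([M] [Q]).
Equating to 31.6: the physical root is X = 0.849.

X = 0.849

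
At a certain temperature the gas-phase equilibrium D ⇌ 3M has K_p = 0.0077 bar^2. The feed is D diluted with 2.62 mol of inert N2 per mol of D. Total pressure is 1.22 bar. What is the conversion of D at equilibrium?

X = 0.136

Basis: 1 mol D initially; let X = conversion of D. Extent ξ = X.
Moles: n_D = 1 − X; n_M = 3X; n_I = 2.62 (inert).
Summing: n_T = 3.62 + 2X.
y_i = n_i/n_T, p_i = y_i·P. K_p = p_M^3 / (p_D).
Substituting and setting equal to 0.0077 bar^2 gives a polynomial in X; the root in (0,1) is X = 0.136.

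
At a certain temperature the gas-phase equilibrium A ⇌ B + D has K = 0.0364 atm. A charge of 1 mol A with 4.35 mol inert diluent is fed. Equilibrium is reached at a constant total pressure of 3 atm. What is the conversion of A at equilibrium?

X = 0.229

Basis: 1 mol A initially; let X = conversion of A. Extent ξ = X.
Moles: n_A = 1 − X; n_B = X; n_D = X; n_I = 4.35 (inert).
Summing: n_T = 5.35 + X.
y_i = n_i/n_T, p_i = y_i·P. K = p_B p_D / (p_A).
This yields a degree-2 equation in X; solving on (0,1), X = 0.229.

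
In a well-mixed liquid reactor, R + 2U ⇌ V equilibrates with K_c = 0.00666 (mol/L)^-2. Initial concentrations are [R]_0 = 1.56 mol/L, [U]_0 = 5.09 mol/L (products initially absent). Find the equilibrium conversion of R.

X = 0.128

Let X = conversion of R; extent ξ = 1.56·X mol/L.
Concentrations: [R] = 1.56 − 1.56X; [U] = 5.09 − 3.12X; [V] = 1.56X.
K_c = [V] / ([R] [U]^2).
Solving K_c = 0.00666 for X ∈ (0,1): X = 0.128.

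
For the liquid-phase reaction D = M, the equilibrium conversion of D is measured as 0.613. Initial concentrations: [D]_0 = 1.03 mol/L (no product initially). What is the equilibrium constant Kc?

Kc = 1.58

Let X = conversion of D.
Concentrations: [D] = 1.03 − 1.03X; [M] = 1.03X.
At X = 0.613: [D] = 0.399, [M] = 0.631.
Kc = [M] / ([D]) = 1.58.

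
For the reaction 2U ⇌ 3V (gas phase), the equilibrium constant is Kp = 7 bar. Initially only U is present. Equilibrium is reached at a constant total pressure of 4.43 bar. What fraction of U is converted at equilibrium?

X = 0.516

Let X = conversion of U (basis 1 mol U); extent of reaction ξ = 0.5X.
Moles: n_U = 1 − X; n_V = 1.5X.
Summing: n_T = 1 + 0.5X.
With p_i = (n_i/n_T)P, Kp = p_V^3 / (p_U^2).
This yields a degree-3 equation in X; solving on (0,1), X = 0.516.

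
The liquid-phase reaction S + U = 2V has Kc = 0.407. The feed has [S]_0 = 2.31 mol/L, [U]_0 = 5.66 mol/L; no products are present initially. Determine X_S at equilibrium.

X = 0.366

Let X = conversion of S; extent ξ = 2.31·X mol/L.
Concentrations: [S] = 2.31 − 2.31X; [U] = 5.66 − 2.31X; [V] = 4.62X.
Kc = [V]^2 / ([S] [U]).
Equating to 0.407: the physical root is X = 0.366.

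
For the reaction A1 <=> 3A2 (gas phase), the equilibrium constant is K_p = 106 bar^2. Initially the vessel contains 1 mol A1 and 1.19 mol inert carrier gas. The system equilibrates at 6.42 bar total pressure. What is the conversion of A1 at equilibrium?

Take 1 mol A1 as basis and let X be its fractional conversion, so ξ = X.
At extent ξ: n_A1 = 1 − X; n_A2 = 3X; n_I = 1.19 (inert).
Summing: n_T = 2.19 + 2X.
Mole fractions y_i = n_i/n_T; K_p = p_A2^3 / (p_A1) with p_i = y_i·P.
This yields a degree-3 equation in X; solving on (0,1), X = 0.711.

X = 0.711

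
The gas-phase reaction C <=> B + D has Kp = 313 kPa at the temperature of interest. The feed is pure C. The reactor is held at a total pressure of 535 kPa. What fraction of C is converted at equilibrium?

Let X = conversion of C (basis 1 mol C); extent of reaction ξ = X.
Mole table: n_C = 1 − X; n_B = X; n_D = X.
Total moles n_T = 1 + X.
With p_i = (n_i/n_T)P, Kp = p_B p_D / (p_C).
This yields a degree-2 equation in X; solving on (0,1), X = 0.608.

X = 0.608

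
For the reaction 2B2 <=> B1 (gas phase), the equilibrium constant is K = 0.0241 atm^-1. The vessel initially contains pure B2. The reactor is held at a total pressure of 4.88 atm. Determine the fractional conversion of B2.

Let X = conversion of B2 (basis 1 mol B2); extent of reaction ξ = 0.5X.
Species balance: n_B2 = 1 − X; n_B1 = 0.5X.
n_T = Σnᵢ = 1 − 0.5X.
y_i = n_i/n_T, p_i = y_i·P. K = p_B1 / (p_B2^2).
Setting this equal to 0.0241 atm^-1 and taking the physical root (0 < X < 1) gives X = 0.175.

X = 0.175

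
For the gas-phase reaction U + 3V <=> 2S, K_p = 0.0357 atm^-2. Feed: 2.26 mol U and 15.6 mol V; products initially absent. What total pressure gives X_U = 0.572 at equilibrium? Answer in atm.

P = 5.3 atm

Let X = conversion of U (basis 2.26 mol U); extent of reaction ξ = 2.26X.
Moles: n_U = 2.26 − 2.26X; n_V = 15.6 − 6.78X; n_S = 4.52X.
Total moles n_T = 17.9 − 4.52X.
K_p = p_S^2 / (p_U p_V^3) with p_i = (n_i/n_T)·P.
At X = 0.572: the mole-fraction product g(X) = Π y_i^ν_i = 1.001. Since K_p = g(X)·P^{-2}, P = (g/K_p)^(1/2) = (1.001/0.0357)^(1/2) = 5.3 atm.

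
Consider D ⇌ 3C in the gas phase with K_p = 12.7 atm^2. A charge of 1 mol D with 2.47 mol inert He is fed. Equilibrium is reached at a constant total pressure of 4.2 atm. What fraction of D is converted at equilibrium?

X = 0.611

Let X = conversion of D (basis 1 mol D); extent of reaction ξ = X.
Moles: n_D = 1 − X; n_C = 3X; n_I = 2.47 (inert).
Summing: n_T = 3.47 + 2X.
Mole fractions y_i = n_i/n_T; K_p = p_C^3 / (p_D) with p_i = y_i·P.
Setting this equal to 12.7 atm^2 and taking the physical root (0 < X < 1) gives X = 0.611.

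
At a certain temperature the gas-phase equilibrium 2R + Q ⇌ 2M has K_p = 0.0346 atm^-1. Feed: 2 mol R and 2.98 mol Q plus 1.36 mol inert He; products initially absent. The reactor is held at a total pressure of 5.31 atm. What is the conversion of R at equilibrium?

Let X = conversion of R (basis 2 mol R); extent of reaction ξ = X.
At extent ξ: n_R = 2 − 2X; n_Q = 2.98 − X; n_M = 2X; n_I = 1.36 (inert).
Summing: n_T = 6.34 − X.
With p_i = (n_i/n_T)P, K_p = p_M^2 / (p_R^2 p_Q).
Equating to 0.0346 atm^-1 and solving on 0 < X < 1: X = 0.223.

X = 0.223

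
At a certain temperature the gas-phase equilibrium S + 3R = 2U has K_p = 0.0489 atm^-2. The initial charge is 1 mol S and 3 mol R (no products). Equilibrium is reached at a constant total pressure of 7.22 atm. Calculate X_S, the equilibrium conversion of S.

Basis: 1 mol S initially; let X = conversion of S. Extent ξ = X.
Mole table: n_S = 1 − X; n_R = 3 − 3X; n_U = 2X.
Total moles n_T = 4 − 2X.
With p_i = (n_i/n_T)P, K_p = p_U^2 / (p_S p_R^3).
Equating to 0.0489 atm^-2 and solving on 0 < X < 1: X = 0.430.

X = 0.430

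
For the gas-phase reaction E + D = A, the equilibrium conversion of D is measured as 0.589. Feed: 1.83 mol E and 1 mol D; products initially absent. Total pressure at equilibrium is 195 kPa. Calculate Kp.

Basis: 1 mol D initially; let X = conversion of D. Extent ξ = X.
At extent ξ: n_E = 1.83 − X; n_D = 1 − X; n_A = X.
Summing: n_T = 2.83 − X.
At X = 0.589: n_E = 1.24, n_D = 0.411, n_A = 0.589, n_T = 2.24.
p_i = (n_i/n_T)·P. Kp = p_A / (p_E p_D) = 0.0133 kPa^-1.

Kp = 0.0133 kPa^-1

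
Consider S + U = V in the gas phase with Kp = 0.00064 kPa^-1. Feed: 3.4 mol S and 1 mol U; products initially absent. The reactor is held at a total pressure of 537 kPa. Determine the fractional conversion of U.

Basis: 1 mol U initially; let X = conversion of U. Extent ξ = X.
Mole table: n_S = 3.4 − X; n_U = 1 − X; n_V = X.
n_T = Σnᵢ = 4.4 − X.
Mole fractions y_i = n_i/n_T; Kp = p_V / (p_S p_U) with p_i = y_i·P.
Setting this equal to 0.00064 kPa^-1 and taking the physical root (0 < X < 1) gives X = 0.207.

X = 0.207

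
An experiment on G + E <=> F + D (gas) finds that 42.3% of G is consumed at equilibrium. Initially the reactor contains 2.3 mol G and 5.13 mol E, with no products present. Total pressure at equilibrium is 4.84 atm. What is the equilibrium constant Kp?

Kp = 0.172

Basis: 2.3 mol G initially; let X = conversion of G. Extent ξ = 2.3X.
Moles: n_G = 2.3 − 2.3X; n_E = 5.13 − 2.3X; n_F = 2.3X; n_D = 2.3X.
Since Δν = 0, n_T = 7.43 throughout.
At X = 0.423: n_G = 1.33, n_E = 4.16, n_F = 0.973, n_D = 0.973, n_T = 7.43.
p_i = (n_i/n_T)·P. Kp = p_F p_D / (p_G p_E) = 0.172.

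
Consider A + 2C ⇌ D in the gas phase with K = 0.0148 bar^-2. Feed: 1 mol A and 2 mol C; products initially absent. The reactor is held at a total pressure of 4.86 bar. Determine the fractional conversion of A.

Take 1 mol A as basis and let X be its fractional conversion, so ξ = X.
Mole table: n_A = 1 − X; n_C = 2 − 2X; n_D = X.
n_T = Σnᵢ = 3 − 2X.
y_i = n_i/n_T, p_i = y_i·P. K = p_D / (p_A p_C^2).
This yields a degree-3 equation in X; solving on (0,1), X = 0.124.

X = 0.124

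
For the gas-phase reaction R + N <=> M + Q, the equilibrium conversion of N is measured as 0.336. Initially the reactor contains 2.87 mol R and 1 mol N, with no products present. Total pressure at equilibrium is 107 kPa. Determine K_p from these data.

K_p = 0.0671

Let X = conversion of N (basis 1 mol N); extent of reaction ξ = X.
At extent ξ: n_R = 2.87 − X; n_N = 1 − X; n_M = X; n_Q = X.
n_T stays at 3.87 (no change in mole number).
At X = 0.336: n_R = 2.53, n_N = 0.664, n_M = 0.336, n_Q = 0.336, n_T = 3.87.
p_i = (n_i/n_T)·P. K_p = p_M p_Q / (p_R p_N) = 0.0671.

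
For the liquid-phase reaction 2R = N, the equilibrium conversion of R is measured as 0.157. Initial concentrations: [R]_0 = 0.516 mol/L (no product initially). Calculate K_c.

K_c = 0.214 L/mol

Let X = conversion of R.
Concentrations: [R] = 0.516 − 0.516X; [N] = 0.258X.
At X = 0.157: [R] = 0.435, [N] = 0.0405.
K_c = [N] / ([R]^2) = 0.214 L/mol.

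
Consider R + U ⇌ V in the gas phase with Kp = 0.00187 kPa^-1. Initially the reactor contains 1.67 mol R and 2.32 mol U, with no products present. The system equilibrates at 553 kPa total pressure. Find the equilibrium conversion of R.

X = 0.346

Let X = conversion of R (basis 1.67 mol R); extent of reaction ξ = 1.67X.
Mole table: n_R = 1.67 − 1.67X; n_U = 2.32 − 1.67X; n_V = 1.67X.
n_T = Σnᵢ = 3.99 − 1.67X.
With p_i = (n_i/n_T)P, Kp = p_V / (p_R p_U).
Equating to 0.00187 kPa^-1 and solving on 0 < X < 1: X = 0.346.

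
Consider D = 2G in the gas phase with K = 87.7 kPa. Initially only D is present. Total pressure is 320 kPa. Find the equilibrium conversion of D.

X = 0.253

Take 1 mol D as basis and let X be its fractional conversion, so ξ = X.
Mole table: n_D = 1 − X; n_G = 2X.
n_T = Σnᵢ = 1 + X.
Mole fractions y_i = n_i/n_T; K = p_G^2 / (p_D) with p_i = y_i·P.
Equating to 87.7 kPa and solving on 0 < X < 1: X = 0.253.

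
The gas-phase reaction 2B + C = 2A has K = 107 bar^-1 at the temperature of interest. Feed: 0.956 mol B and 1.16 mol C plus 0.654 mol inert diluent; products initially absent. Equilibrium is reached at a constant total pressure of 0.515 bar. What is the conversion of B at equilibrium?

Let X = conversion of B (basis 0.956 mol B); extent of reaction ξ = 0.478X.
Mole table: n_B = 0.956 − 0.956X; n_C = 1.16 − 0.478X; n_A = 0.956X; n_I = 0.654 (inert).
Total moles n_T = 2.77 − 0.478X.
y_i = n_i/n_T, p_i = y_i·P. K = p_A^2 / (p_B^2 p_C).
Setting this equal to 107 bar^-1 and taking the physical root (0 < X < 1) gives X = 0.809.

X = 0.809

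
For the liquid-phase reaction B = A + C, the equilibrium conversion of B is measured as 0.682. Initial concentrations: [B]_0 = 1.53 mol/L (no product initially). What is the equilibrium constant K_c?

Let X = conversion of B.
Concentrations: [B] = 1.53 − 1.53X; [A] = 1.53X; [C] = 1.53X.
At X = 0.682: [B] = 0.487, [A] = 1.04, [C] = 1.04.
K_c = [A] [C] / ([B]) = 2.24 mol/L.

K_c = 2.24 mol/L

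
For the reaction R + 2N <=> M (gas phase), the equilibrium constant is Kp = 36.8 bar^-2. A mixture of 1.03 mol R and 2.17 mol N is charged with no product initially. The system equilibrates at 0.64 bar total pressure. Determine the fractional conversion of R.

Basis: 1.03 mol R initially; let X = conversion of R. Extent ξ = 1.03X.
Moles: n_R = 1.03 − 1.03X; n_N = 2.17 − 2.06X; n_M = 1.03X.
Total moles n_T = 3.2 − 2.06X.
Mole fractions y_i = n_i/n_T; Kp = p_M / (p_R p_N^2) with p_i = y_i·P.
Setting this equal to 36.8 bar^-2 and taking the physical root (0 < X < 1) gives X = 0.712.

X = 0.712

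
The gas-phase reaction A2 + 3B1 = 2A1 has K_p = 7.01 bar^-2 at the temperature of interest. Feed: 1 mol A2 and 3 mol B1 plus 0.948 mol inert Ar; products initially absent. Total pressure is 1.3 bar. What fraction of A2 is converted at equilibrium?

X = 0.522

Let X = conversion of A2 (basis 1 mol A2); extent of reaction ξ = X.
Mole table: n_A2 = 1 − X; n_B1 = 3 − 3X; n_A1 = 2X; n_I = 0.948 (inert).
Total moles n_T = 4.95 − 2X.
With p_i = (n_i/n_T)P, K_p = p_A1^2 / (p_A2 p_B1^3).
Setting this equal to 7.01 bar^-2 and taking the physical root (0 < X < 1) gives X = 0.522.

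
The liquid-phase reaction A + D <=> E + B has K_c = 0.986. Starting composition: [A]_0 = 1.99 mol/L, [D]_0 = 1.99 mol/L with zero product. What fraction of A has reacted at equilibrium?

Let X = conversion of A; extent ξ = 1.99·X mol/L.
Concentrations: [A] = 1.99 − 1.99X; [D] = 1.99 − 1.99X; [E] = 1.99X; [B] = 1.99X.
K_c = [E] [B] / ([A] [D]).
Solving K_c = 0.986 for X ∈ (0,1): X = 0.498.

X = 0.498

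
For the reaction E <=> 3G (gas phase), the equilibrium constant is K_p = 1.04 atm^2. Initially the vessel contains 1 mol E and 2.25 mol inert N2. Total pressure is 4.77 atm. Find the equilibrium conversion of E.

Let X = conversion of E (basis 1 mol E); extent of reaction ξ = X.
Moles: n_E = 1 − X; n_G = 3X; n_I = 2.25 (inert).
Total moles n_T = 3.25 + 2X.
Mole fractions y_i = n_i/n_T; K_p = p_G^3 / (p_E) with p_i = y_i·P.
Substituting and setting equal to 1.04 atm^2 gives a polynomial in X; the root in (0,1) is X = 0.261.

X = 0.261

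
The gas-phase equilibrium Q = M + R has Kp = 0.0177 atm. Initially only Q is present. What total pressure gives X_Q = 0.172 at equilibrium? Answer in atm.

P = 0.581 atm

Let X = conversion of Q (basis 1 mol Q); extent of reaction ξ = X.
At extent ξ: n_Q = 1 − X; n_M = X; n_R = X.
n_T = Σnᵢ = 1 + X.
Kp = p_M p_R / (p_Q) with p_i = (n_i/n_T)·P.
At X = 0.172: the mole-fraction product g(X) = Π y_i^ν_i = 0.03049. Since Kp = g(X)·P^{1}, P = (Kp/g)^(1/1) = (0.0177/0.03049)^(1/1) = 0.581 atm.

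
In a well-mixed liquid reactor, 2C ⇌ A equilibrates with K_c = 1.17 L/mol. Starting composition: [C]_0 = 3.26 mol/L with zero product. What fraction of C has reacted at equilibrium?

X = 0.698

Let X = conversion of C; extent ξ = 3.26X/2 mol/L.
Concentrations: [C] = 3.26 − 3.26X; [A] = 1.63X.
K_c = [A] / ([C]^2).
Setting equal to 1.17 and solving for X on (0,1) gives X = 0.698.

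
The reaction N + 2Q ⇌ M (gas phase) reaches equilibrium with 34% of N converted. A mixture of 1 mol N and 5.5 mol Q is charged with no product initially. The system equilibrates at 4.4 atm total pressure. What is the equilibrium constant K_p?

K_p = 0.0388 atm^-2

Let X = conversion of N (basis 1 mol N); extent of reaction ξ = X.
Mole table: n_N = 1 − X; n_Q = 5.5 − 2X; n_M = X.
Total moles n_T = 6.5 − 2X.
At X = 0.34: n_N = 0.66, n_Q = 4.82, n_M = 0.34, n_T = 5.82.
p_i = (n_i/n_T)·P. K_p = p_M / (p_N p_Q^2) = 0.0388 atm^-2.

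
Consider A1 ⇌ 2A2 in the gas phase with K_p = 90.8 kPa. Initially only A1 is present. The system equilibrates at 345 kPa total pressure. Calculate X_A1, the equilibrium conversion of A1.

Take 1 mol A1 as basis and let X be its fractional conversion, so ξ = X.
Moles: n_A1 = 1 − X; n_A2 = 2X.
Total moles n_T = 1 + X.
y_i = n_i/n_T, p_i = y_i·P. K_p = p_A2^2 / (p_A1).
Setting this equal to 90.8 kPa and taking the physical root (0 < X < 1) gives X = 0.248.

X = 0.248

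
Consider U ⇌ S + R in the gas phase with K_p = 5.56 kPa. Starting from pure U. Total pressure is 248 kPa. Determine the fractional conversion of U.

Take 1 mol U as basis and let X be its fractional conversion, so ξ = X.
At extent ξ: n_U = 1 − X; n_S = X; n_R = X.
Total moles n_T = 1 + X.
Mole fractions y_i = n_i/n_T; K_p = p_S p_R / (p_U) with p_i = y_i·P.
Equating to 5.56 kPa and solving on 0 < X < 1: X = 0.148.

X = 0.148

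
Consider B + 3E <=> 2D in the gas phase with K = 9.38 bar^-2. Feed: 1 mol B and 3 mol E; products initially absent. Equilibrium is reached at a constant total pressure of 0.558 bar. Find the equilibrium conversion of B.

Let X = conversion of B (basis 1 mol B); extent of reaction ξ = X.
At extent ξ: n_B = 1 − X; n_E = 3 − 3X; n_D = 2X.
Summing: n_T = 4 − 2X.
With p_i = (n_i/n_T)P, K = p_D^2 / (p_B p_E^3).
This yields a degree-4 equation in X; solving on (0,1), X = 0.443.

X = 0.443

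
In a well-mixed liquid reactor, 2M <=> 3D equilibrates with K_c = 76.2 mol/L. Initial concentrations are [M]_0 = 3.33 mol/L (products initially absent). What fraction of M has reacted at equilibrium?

X = 0.750

Let X = conversion of M; extent ξ = 3.33X/2 mol/L.
Concentrations: [M] = 3.33 − 3.33X; [D] = 5X.
K_c = [D]^3 / ([M]^2).
This equals 76.2 at X = 0.750 (the root in 0 < X < 1).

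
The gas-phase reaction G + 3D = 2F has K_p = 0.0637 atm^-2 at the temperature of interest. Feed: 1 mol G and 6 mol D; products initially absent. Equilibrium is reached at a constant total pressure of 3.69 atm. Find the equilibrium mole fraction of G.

y_G = 0.082

Let X = conversion of G (basis 1 mol G); extent of reaction ξ = X.
At extent ξ: n_G = 1 − X; n_D = 6 − 3X; n_F = 2X.
n_T = Σnᵢ = 7 − 2X.
With p_i = (n_i/n_T)P, K_p = p_F^2 / (p_G p_D^3).
This yields a degree-4 equation in X; solving on (0,1), X = 0.513.
Then n_G = 0.487, n_T = 5.97, so y_G = 0.082.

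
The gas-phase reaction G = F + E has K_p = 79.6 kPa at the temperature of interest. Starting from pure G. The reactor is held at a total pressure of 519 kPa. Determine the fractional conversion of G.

Take 1 mol G as basis and let X be its fractional conversion, so ξ = X.
At extent ξ: n_G = 1 − X; n_F = X; n_E = X.
Total moles n_T = 1 + X.
With p_i = (n_i/n_T)P, K_p = p_F p_E / (p_G).
Substituting and setting equal to 79.6 kPa gives a polynomial in X; the root in (0,1) is X = 0.365.

X = 0.365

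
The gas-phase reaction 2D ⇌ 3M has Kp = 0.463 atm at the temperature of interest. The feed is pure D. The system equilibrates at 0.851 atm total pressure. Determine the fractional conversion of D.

X = 0.408

Basis: 1 mol D initially; let X = conversion of D. Extent ξ = 0.5X.
Species balance: n_D = 1 − X; n_M = 1.5X.
Summing: n_T = 1 + 0.5X.
With p_i = (n_i/n_T)P, Kp = p_M^3 / (p_D^2).
This yields a degree-3 equation in X; solving on (0,1), X = 0.408.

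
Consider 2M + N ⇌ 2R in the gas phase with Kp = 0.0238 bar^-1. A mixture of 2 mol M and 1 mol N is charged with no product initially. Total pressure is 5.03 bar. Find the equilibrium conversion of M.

X = 0.158

Basis: 2 mol M initially; let X = conversion of M. Extent ξ = X.
At extent ξ: n_M = 2 − 2X; n_N = 1 − X; n_R = 2X.
Summing: n_T = 3 − X.
y_i = n_i/n_T, p_i = y_i·P. Kp = p_R^2 / (p_M^2 p_N).
Equating to 0.0238 bar^-1 and solving on 0 < X < 1: X = 0.158.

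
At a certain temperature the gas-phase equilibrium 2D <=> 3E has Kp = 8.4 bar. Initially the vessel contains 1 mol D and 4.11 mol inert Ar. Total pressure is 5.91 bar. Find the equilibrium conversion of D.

X = 0.652

Take 1 mol D as basis and let X be its fractional conversion, so ξ = 0.5X.
Species balance: n_D = 1 − X; n_E = 1.5X; n_I = 4.11 (inert).
n_T = Σnᵢ = 5.11 + 0.5X.
Mole fractions y_i = n_i/n_T; Kp = p_E^3 / (p_D^2) with p_i = y_i·P.
Substituting and setting equal to 8.4 bar gives a polynomial in X; the root in (0,1) is X = 0.652.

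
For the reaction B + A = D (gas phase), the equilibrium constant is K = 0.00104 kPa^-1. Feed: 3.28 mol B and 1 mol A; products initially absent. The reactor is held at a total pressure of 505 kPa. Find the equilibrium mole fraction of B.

y_B = 0.750

Take 1 mol A as basis and let X be its fractional conversion, so ξ = X.
Species balance: n_B = 3.28 − X; n_A = 1 − X; n_D = X.
Summing: n_T = 4.28 − X.
With p_i = (n_i/n_T)P, K = p_D / (p_B p_A).
Equating to 0.00104 kPa^-1 and solving on 0 < X < 1: X = 0.283.
Then n_B = 3, n_T = 4, so y_B = 0.750.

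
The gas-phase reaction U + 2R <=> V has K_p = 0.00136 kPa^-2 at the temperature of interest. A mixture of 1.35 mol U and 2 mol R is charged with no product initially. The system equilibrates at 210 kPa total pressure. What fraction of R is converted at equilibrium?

Basis: 2 mol R initially; let X = conversion of R. Extent ξ = X.
Moles: n_U = 1.35 − X; n_R = 2 − 2X; n_V = X.
Summing: n_T = 3.35 − 2X.
y_i = n_i/n_T, p_i = y_i·P. K_p = p_V / (p_U p_R^2).
Equating to 0.00136 kPa^-2 and solving on 0 < X < 1: X = 0.861.

X = 0.861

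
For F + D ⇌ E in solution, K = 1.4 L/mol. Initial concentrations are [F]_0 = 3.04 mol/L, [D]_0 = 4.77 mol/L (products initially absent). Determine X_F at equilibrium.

X = 0.772

Let X = conversion of F; extent ξ = 3.04·X mol/L.
Concentrations: [F] = 3.04 − 3.04X; [D] = 4.77 − 3.04X; [E] = 3.04X.
K = [E] / ([F] [D]).
Setting equal to 1.4 and solving for X on (0,1) gives X = 0.772.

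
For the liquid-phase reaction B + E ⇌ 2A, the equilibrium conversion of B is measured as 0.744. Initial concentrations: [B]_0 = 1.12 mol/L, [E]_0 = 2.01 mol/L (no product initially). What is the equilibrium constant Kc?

Kc = 8.23

Let X = conversion of B.
Concentrations: [B] = 1.12 − 1.12X; [E] = 2.01 − 1.12X; [A] = 2.24X.
At X = 0.744: [B] = 0.287, [E] = 1.18, [A] = 1.67.
Kc = [A]^2 / ([B] [E]) = 8.23.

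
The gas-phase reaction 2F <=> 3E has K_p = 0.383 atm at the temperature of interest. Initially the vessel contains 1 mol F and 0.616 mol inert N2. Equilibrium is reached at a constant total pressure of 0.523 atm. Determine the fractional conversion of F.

X = 0.478

Take 1 mol F as basis and let X be its fractional conversion, so ξ = 0.5X.
Mole table: n_F = 1 − X; n_E = 1.5X; n_I = 0.616 (inert).
Summing: n_T = 1.62 + 0.5X.
With p_i = (n_i/n_T)P, K_p = p_E^3 / (p_F^2).
This yields a degree-3 equation in X; solving on (0,1), X = 0.478.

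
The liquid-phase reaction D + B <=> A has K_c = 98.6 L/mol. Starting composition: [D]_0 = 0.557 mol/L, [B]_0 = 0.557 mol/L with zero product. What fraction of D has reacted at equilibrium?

Let X = conversion of D; extent ξ = 0.557·X mol/L.
Concentrations: [D] = 0.557 − 0.557X; [B] = 0.557 − 0.557X; [A] = 0.557X.
K_c = [A] / ([D] [B]).
Solving K_c = 98.6 for X ∈ (0,1): X = 0.874.

X = 0.874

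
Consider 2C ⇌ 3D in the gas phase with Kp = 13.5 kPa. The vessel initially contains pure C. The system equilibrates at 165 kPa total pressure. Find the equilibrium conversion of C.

Basis: 1 mol C initially; let X = conversion of C. Extent ξ = 0.5X.
Mole table: n_C = 1 − X; n_D = 1.5X.
Summing: n_T = 1 + 0.5X.
y_i = n_i/n_T, p_i = y_i·P. Kp = p_D^3 / (p_C^2).
This yields a degree-3 equation in X; solving on (0,1), X = 0.249.

X = 0.249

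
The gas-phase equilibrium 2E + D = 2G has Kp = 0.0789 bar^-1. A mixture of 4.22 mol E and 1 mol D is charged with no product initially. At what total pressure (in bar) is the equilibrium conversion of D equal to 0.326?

Take 1 mol D as basis and let X be its fractional conversion, so ξ = X.
At extent ξ: n_E = 4.22 − 2X; n_D = 1 − X; n_G = 2X.
Summing: n_T = 5.22 − X.
Kp = p_G^2 / (p_E^2 p_D) with p_i = (n_i/n_T)·P.
At X = 0.326: the mole-fraction product g(X) = Π y_i^ν_i = 0.2425. Since Kp = g(X)·P^{-1}, P = (g/Kp)^(1/1) = (0.2425/0.0789)^(1/1) = 3.07 bar.

P = 3.07 bar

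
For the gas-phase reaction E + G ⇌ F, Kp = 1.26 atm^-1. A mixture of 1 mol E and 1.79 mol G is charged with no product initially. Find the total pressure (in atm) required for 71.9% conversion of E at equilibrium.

P = 3.93 atm

Let X = conversion of E (basis 1 mol E); extent of reaction ξ = X.
At extent ξ: n_E = 1 − X; n_G = 1.79 − X; n_F = X.
Summing: n_T = 2.79 − X.
Kp = p_F / (p_E p_G) with p_i = (n_i/n_T)·P.
At X = 0.719: the mole-fraction product g(X) = Π y_i^ν_i = 4.948. Since Kp = g(X)·P^{-1}, P = (g/Kp)^(1/1) = (4.948/1.26)^(1/1) = 3.93 atm.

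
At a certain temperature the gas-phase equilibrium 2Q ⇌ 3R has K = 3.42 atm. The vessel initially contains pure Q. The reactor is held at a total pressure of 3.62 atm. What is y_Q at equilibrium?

y_Q = 0.436

Basis: 1 mol Q initially; let X = conversion of Q. Extent ξ = 0.5X.
Moles: n_Q = 1 − X; n_R = 1.5X.
Total moles n_T = 1 + 0.5X.
With p_i = (n_i/n_T)P, K = p_R^3 / (p_Q^2).
Substituting and setting equal to 3.42 atm gives a polynomial in X; the root in (0,1) is X = 0.463.
Then n_Q = 0.537, n_T = 1.23, so y_Q = 0.436.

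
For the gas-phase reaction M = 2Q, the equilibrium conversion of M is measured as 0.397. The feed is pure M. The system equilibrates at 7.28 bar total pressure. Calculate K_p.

Basis: 1 mol M initially; let X = conversion of M. Extent ξ = X.
At extent ξ: n_M = 1 − X; n_Q = 2X.
Summing: n_T = 1 + X.
At X = 0.397: n_M = 0.603, n_Q = 0.794, n_T = 1.4.
p_i = (n_i/n_T)·P. K_p = p_Q^2 / (p_M) = 5.45 bar.

K_p = 5.45 bar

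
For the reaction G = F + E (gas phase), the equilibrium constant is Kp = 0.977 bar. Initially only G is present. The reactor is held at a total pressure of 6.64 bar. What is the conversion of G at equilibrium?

Take 1 mol G as basis and let X be its fractional conversion, so ξ = X.
Mole table: n_G = 1 − X; n_F = X; n_E = X.
n_T = Σnᵢ = 1 + X.
y_i = n_i/n_T, p_i = y_i·P. Kp = p_F p_E / (p_G).
Substituting and setting equal to 0.977 bar gives a polynomial in X; the root in (0,1) is X = 0.358.

X = 0.358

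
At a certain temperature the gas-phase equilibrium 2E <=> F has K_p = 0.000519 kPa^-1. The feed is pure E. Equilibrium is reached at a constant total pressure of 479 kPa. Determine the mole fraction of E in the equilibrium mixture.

y_E = 0.829

Basis: 1 mol E initially; let X = conversion of E. Extent ξ = 0.5X.
At extent ξ: n_E = 1 − X; n_F = 0.5X.
n_T = Σnᵢ = 1 − 0.5X.
y_i = n_i/n_T, p_i = y_i·P. K_p = p_F / (p_E^2).
Substituting and setting equal to 0.000519 kPa^-1 gives a polynomial in X; the root in (0,1) is X = 0.292.
Then n_E = 0.708, n_T = 0.854, so y_E = 0.829.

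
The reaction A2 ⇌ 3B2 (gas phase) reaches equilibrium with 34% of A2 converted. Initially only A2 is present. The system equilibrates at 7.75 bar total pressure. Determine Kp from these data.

Basis: 1 mol A2 initially; let X = conversion of A2. Extent ξ = X.
Species balance: n_A2 = 1 − X; n_B2 = 3X.
n_T = Σnᵢ = 1 + 2X.
At X = 0.34: n_A2 = 0.66, n_B2 = 1.02, n_T = 1.68.
p_i = (n_i/n_T)·P. Kp = p_B2^3 / (p_A2) = 34.2 bar^2.

Kp = 34.2 bar^2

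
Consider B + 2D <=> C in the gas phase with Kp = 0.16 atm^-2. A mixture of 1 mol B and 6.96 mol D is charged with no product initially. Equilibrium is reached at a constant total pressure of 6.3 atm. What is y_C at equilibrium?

y_C = 0.129

Basis: 1 mol B initially; let X = conversion of B. Extent ξ = X.
At extent ξ: n_B = 1 − X; n_D = 6.96 − 2X; n_C = X.
Summing: n_T = 7.96 − 2X.
Mole fractions y_i = n_i/n_T; Kp = p_C / (p_B p_D^2) with p_i = y_i·P.
Equating to 0.16 atm^-2 and solving on 0 < X < 1: X = 0.818.
Then n_C = 0.818, n_T = 6.32, so y_C = 0.129.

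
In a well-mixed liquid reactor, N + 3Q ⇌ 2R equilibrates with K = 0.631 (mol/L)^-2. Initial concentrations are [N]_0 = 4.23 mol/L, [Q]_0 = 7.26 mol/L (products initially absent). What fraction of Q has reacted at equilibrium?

Let X = conversion of Q; extent ξ = 7.26X/3 mol/L.
Concentrations: [N] = 4.23 − 2.42X; [Q] = 7.26 − 7.26X; [R] = 4.84X.
K = [R]^2 / ([N] [Q]^3).
Setting equal to 0.631 and solving for X on (0,1) gives X = 0.726.

X = 0.726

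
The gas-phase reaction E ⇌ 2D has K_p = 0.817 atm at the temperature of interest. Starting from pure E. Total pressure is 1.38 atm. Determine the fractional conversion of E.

X = 0.359

Let X = conversion of E (basis 1 mol E); extent of reaction ξ = X.
Mole table: n_E = 1 − X; n_D = 2X.
Total moles n_T = 1 + X.
With p_i = (n_i/n_T)P, K_p = p_D^2 / (p_E).
Substituting and setting equal to 0.817 atm gives a polynomial in X; the root in (0,1) is X = 0.359.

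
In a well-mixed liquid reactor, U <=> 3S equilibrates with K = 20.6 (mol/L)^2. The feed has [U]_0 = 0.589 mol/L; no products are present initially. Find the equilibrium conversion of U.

Let X = conversion of U; extent ξ = 0.589·X mol/L.
Concentrations: [U] = 0.589 − 0.589X; [S] = 1.77X.
K = [S]^3 / ([U]).
This equals 20.6 at X = 0.782 (the root in 0 < X < 1).

X = 0.782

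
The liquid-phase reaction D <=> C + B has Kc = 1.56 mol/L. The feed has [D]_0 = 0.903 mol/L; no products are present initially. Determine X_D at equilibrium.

X = 0.709

Let X = conversion of D; extent ξ = 0.903·X mol/L.
Concentrations: [D] = 0.903 − 0.903X; [C] = 0.903X; [B] = 0.903X.
Kc = [C] [B] / ([D]).
Equating to 1.56 mol/L: the physical root is X = 0.709.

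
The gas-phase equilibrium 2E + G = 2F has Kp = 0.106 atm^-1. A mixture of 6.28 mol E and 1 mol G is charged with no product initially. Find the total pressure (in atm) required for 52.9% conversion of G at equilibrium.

P = 5.55 atm

Let X = conversion of G (basis 1 mol G); extent of reaction ξ = X.
Species balance: n_E = 6.28 − 2X; n_G = 1 − X; n_F = 2X.
Total moles n_T = 7.28 − X.
Kp = p_F^2 / (p_E^2 p_G) with p_i = (n_i/n_T)·P.
At X = 0.529: the mole-fraction product g(X) = Π y_i^ν_i = 0.5884. Since Kp = g(X)·P^{-1}, P = (g/Kp)^(1/1) = (0.5884/0.106)^(1/1) = 5.55 atm.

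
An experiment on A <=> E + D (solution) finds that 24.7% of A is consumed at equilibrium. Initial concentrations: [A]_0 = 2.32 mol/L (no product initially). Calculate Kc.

Kc = 0.188 mol/L

Let X = conversion of A.
Concentrations: [A] = 2.32 − 2.32X; [E] = 2.32X; [D] = 2.32X.
At X = 0.247: [A] = 1.75, [E] = 0.573, [D] = 0.573.
Kc = [E] [D] / ([A]) = 0.188 mol/L.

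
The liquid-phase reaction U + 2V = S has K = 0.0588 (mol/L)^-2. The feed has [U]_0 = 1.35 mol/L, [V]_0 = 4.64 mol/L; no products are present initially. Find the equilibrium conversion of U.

Let X = conversion of U; extent ξ = 1.35·X mol/L.
Concentrations: [U] = 1.35 − 1.35X; [V] = 4.64 − 2.7X; [S] = 1.35X.
K = [S] / ([U] [V]^2).
This equals 0.0588 at X = 0.420 (the root in 0 < X < 1).

X = 0.420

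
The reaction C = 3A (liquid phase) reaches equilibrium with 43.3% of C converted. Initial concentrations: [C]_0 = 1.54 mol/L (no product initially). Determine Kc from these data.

Kc = 9.17 (mol/L)^2

Let X = conversion of C.
Concentrations: [C] = 1.54 − 1.54X; [A] = 4.62X.
At X = 0.433: [C] = 0.873, [A] = 2.
Kc = [A]^3 / ([C]) = 9.17 (mol/L)^2.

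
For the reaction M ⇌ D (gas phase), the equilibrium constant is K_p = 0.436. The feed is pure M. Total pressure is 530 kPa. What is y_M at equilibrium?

Basis: 1 mol M initially; let X = conversion of M. Extent ξ = X.
Species balance: n_M = 1 − X; n_D = X.
Total moles n_T = 1 (Δν = 0, constant).
With p_i = (n_i/n_T)P, K_p = p_D / (p_M).
Equating to 0.436 and solving on 0 < X < 1: X = 0.304.
Then n_M = 0.696, n_T = 1, so y_M = 0.696.

y_M = 0.696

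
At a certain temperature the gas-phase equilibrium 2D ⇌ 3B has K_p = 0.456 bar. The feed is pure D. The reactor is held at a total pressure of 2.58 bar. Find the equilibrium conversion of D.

X = 0.307

Let X = conversion of D (basis 1 mol D); extent of reaction ξ = 0.5X.
Mole table: n_D = 1 − X; n_B = 1.5X.
Summing: n_T = 1 + 0.5X.
With p_i = (n_i/n_T)P, K_p = p_B^3 / (p_D^2).
Setting this equal to 0.456 bar and taking the physical root (0 < X < 1) gives X = 0.307.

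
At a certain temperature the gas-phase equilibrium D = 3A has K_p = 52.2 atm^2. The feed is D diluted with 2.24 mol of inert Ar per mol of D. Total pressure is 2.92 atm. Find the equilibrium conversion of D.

X = 0.880

Let X = conversion of D (basis 1 mol D); extent of reaction ξ = X.
Species balance: n_D = 1 − X; n_A = 3X; n_I = 2.24 (inert).
n_T = Σnᵢ = 3.24 + 2X.
Mole fractions y_i = n_i/n_T; K_p = p_A^3 / (p_D) with p_i = y_i·P.
Setting this equal to 52.2 atm^2 and taking the physical root (0 < X < 1) gives X = 0.880.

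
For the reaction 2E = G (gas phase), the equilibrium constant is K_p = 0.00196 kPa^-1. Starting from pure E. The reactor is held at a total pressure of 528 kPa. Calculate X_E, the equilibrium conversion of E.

X = 0.559

Take 1 mol E as basis and let X be its fractional conversion, so ξ = 0.5X.
Mole table: n_E = 1 − X; n_G = 0.5X.
Total moles n_T = 1 − 0.5X.
With p_i = (n_i/n_T)P, K_p = p_G / (p_E^2).
Equating to 0.00196 kPa^-1 and solving on 0 < X < 1: X = 0.559.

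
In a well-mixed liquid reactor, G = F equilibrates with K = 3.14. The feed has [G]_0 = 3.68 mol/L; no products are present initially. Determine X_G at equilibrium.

X = 0.758

Let X = conversion of G; extent ξ = 3.68·X mol/L.
Concentrations: [G] = 3.68 − 3.68X; [F] = 3.68X.
K = [F] / ([G]).
Equating to 3.14: the physical root is X = 0.758.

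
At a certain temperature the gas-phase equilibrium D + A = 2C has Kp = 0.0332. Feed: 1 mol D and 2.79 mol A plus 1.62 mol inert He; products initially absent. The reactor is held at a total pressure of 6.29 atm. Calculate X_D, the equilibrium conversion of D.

X = 0.138

Basis: 1 mol D initially; let X = conversion of D. Extent ξ = X.
At extent ξ: n_D = 1 − X; n_A = 2.79 − X; n_C = 2X; n_I = 1.62 (inert).
n_T stays at 5.41 (no change in mole number).
With p_i = (n_i/n_T)P, Kp = p_C^2 / (p_D p_A).
Equating to 0.0332 and solving on 0 < X < 1: X = 0.138.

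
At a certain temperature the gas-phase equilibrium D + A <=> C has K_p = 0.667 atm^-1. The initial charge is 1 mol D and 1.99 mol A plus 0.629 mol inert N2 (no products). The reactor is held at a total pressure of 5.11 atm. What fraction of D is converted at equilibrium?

Let X = conversion of D (basis 1 mol D); extent of reaction ξ = X.
Moles: n_D = 1 − X; n_A = 1.99 − X; n_C = X; n_I = 0.629 (inert).
n_T = Σnᵢ = 3.62 − X.
y_i = n_i/n_T, p_i = y_i·P. K_p = p_C / (p_D p_A).
Equating to 0.667 atm^-1 and solving on 0 < X < 1: X = 0.610.

X = 0.610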